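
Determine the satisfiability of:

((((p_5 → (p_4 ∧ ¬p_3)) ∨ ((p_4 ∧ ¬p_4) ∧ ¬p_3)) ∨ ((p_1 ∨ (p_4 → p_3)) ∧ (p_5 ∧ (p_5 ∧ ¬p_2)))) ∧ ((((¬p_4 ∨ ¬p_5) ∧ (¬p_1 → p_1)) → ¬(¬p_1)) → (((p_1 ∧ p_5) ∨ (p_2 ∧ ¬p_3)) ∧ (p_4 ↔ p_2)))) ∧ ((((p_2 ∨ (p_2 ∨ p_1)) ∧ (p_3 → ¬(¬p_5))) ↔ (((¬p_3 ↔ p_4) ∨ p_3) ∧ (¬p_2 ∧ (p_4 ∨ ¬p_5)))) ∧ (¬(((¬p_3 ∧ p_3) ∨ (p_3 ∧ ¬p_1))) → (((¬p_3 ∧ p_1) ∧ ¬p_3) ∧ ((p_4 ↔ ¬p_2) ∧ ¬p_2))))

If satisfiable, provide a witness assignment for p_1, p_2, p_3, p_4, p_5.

Case p_3 = True: the formula simplifies to ((¬p_5 ∨ (p_5 ∧ (p_5 ∧ ¬p_2))) ∧ ((((¬p_4 ∨ ¬p_5) ∧ (¬p_1 → p_1)) → ¬(¬p_1)) → ((p_1 ∧ p_5) ∧ (p_4 ↔ p_2)))) ∧ ((((p_2 ∨ (p_2 ∨ p_1)) ∧ ¬(¬p_5)) ↔ (¬p_2 ∧ (p_4 ∨ ¬p_5))) ∧ ¬p_1).
  p_1 = True: the conjunct ¬p_1 is False.
  p_1 = False: the conjunct (((¬p_4 ∨ ¬p_5) ∧ (¬p_1 → p_1)) → ¬(¬p_1)) → ((p_1 ∧ p_5) ∧ (p_4 ↔ p_2)) becomes (False → False) → (False ∧ (p_4 ↔ p_2)) = False.
Case p_3 = False: the formula simplifies to ((((p_5 → p_4) ∨ (p_4 ∧ ¬p_4)) ∨ ((p_1 ∨ ¬p_4) ∧ (p_5 ∧ (p_5 ∧ ¬p_2)))) ∧ ((((¬p_4 ∨ ¬p_5) ∧ (¬p_1 → p_1)) → ¬(¬p_1)) → (((p_1 ∧ p_5) ∨ p_2) ∧ (p_4 ↔ p_2)))) ∧ (((p_2 ∨ (p_2 ∨ p_1)) ↔ (p_4 ∧ (¬p_2 ∧ (p_4 ∨ ¬p_5)))) ∧ (p_1 ∧ ((p_4 ↔ ¬p_2) ∧ ¬p_2))).
  p_1 = True: simplifies to ((((p_5 → p_4) ∨ (p_4 ∧ ¬p_4)) ∨ (p_5 ∧ (p_5 ∧ ¬p_2))) ∧ ((p_5 ∨ p_2) ∧ (p_4 ↔ p_2))) ∧ ((p_4 ∧ (¬p_2 ∧ (p_4 ∨ ¬p_5))) ∧ ((p_4 ↔ ¬p_2) ∧ ¬p_2)).
    p_4 = True: simplifies to ((p_5 ∨ p_2) ∧ p_2) ∧ (¬p_2 ∧ (¬p_2 ∧ ¬p_2)).
      p_2 = True: the conjunct ¬p_2 is False.
      p_2 = False: the conjunct p_2 is False.
    p_4 = False: the conjunct p_4 is False.
  p_1 = False: the conjunct p_1 is False.
Both cases fail — unsatisfiable.

UNSATISFIABLE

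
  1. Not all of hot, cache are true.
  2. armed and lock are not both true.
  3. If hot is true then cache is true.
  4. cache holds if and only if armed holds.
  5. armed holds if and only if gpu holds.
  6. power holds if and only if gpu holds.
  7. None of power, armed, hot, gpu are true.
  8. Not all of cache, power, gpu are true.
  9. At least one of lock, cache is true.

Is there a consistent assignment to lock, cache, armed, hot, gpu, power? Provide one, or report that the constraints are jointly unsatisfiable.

lock=T; cache=F; armed=F; hot=F; gpu=F; power=F

  (1) {hot, cache}: 0/2 true — not all ✓
  (2) armed=F, lock=T — not both ✓
  (3) hot=F ⇒ cache: vacuous ✓
  (4) cache=F, armed=F — same ✓
  (5) armed=F, gpu=F — same ✓
  (6) power=F, gpu=F — same ✓
  (7) {power, armed, hot, gpu}: 0 true — none ✓
  (8) {cache, power, gpu}: 0/3 true — not all ✓
  (9) {lock, cache}: 1 true — at least one ✓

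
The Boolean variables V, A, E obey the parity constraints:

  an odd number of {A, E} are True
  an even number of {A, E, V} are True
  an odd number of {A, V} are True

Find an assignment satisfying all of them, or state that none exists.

V = True; A = False; E = True

{A, E}: 1 true → odd ✓
{A, E, V}: 2 true → even ✓
{A, V}: 1 true → odd ✓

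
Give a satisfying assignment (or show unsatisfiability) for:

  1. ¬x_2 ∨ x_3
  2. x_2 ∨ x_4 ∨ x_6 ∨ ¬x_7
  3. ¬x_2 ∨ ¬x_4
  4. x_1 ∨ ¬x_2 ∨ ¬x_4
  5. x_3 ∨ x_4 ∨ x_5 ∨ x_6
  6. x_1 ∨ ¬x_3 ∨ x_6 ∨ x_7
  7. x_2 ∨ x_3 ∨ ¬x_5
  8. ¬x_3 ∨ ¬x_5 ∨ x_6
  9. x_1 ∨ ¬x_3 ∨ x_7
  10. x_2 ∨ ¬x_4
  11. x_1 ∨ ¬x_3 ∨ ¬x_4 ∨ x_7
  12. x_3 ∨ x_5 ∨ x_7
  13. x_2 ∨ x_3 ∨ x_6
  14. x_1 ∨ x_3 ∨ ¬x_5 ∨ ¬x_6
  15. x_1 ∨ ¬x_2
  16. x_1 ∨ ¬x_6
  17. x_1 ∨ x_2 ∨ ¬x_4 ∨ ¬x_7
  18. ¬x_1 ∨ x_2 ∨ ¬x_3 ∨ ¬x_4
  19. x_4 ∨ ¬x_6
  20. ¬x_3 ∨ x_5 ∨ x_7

x_1=T, x_2=T, x_3=T, x_4=F, x_5=F, x_6=F, x_7=T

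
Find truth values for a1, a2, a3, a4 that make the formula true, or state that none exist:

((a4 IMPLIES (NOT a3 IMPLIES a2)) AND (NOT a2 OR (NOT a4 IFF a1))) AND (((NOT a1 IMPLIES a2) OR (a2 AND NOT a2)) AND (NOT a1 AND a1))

Unsatisfiable — no assignment works.

Case a1 = True: the conjunct NOT a1 is False.
Case a1 = False: the conjunct a1 is False.
Both cases fail — unsatisfiable.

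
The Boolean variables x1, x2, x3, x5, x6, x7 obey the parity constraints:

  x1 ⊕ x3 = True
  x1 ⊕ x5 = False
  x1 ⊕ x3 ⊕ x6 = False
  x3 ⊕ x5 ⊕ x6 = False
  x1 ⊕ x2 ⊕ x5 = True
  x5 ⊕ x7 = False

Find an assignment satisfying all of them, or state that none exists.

x1=F; x2=T; x3=T; x5=F; x6=T; x7=F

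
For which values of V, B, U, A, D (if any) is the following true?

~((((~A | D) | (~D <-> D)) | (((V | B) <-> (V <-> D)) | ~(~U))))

V=T, B=T, U=F, A=T, D=F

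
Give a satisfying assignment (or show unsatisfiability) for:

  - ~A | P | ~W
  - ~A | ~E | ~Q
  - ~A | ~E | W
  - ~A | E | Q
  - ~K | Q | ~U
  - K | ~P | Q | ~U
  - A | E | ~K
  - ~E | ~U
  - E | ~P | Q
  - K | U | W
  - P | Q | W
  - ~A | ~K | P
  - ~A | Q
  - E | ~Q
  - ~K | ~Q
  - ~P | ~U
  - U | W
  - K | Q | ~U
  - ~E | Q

Try K = True:
  (~K | ~Q) forces Q = False.
  (~K | Q | ~U) forces U = False.
  (~A | Q) forces A = False.
  (A | E | ~K) forces E = True.
  clause (~E | Q) is falsified — backtrack.
So K = False.
Set Q = False.
  then (~A | Q) forces A = False.
  then (K | Q | ~U) forces U = False.
  then (~E | Q) forces E = False.
  then (E | ~P | Q) forces P = False.
  then (K | U | W) forces W = True.
All clauses satisfied.

K=F; Q=F; A=F; W=T; E=F; U=F; P=F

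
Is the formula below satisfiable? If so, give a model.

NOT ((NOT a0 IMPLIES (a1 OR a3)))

a0=F, a1=F, a3=F

  NOT ((NOT a0 IMPLIES (a1 OR a3))) = True
    NOT a0 IMPLIES (a1 OR a3) = False
      NOT a0 = True
      a1 OR a3 = False
The formula evaluates to True.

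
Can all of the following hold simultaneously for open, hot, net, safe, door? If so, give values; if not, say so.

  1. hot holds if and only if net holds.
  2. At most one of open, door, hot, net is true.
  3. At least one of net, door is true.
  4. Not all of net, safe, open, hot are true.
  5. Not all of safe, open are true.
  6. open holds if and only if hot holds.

open = False; hot = False; net = False; safe = True; door = True

  (1) hot=F, net=F — same ✓
  (2) {open, door, hot, net}: 1 true — at most one ✓
  (3) {net, door}: 1 true — at least one ✓
  (4) {net, safe, open, hot}: 1/4 true — not all ✓
  (5) {safe, open}: 1/2 true — not all ✓
  (6) open=F, hot=F — same ✓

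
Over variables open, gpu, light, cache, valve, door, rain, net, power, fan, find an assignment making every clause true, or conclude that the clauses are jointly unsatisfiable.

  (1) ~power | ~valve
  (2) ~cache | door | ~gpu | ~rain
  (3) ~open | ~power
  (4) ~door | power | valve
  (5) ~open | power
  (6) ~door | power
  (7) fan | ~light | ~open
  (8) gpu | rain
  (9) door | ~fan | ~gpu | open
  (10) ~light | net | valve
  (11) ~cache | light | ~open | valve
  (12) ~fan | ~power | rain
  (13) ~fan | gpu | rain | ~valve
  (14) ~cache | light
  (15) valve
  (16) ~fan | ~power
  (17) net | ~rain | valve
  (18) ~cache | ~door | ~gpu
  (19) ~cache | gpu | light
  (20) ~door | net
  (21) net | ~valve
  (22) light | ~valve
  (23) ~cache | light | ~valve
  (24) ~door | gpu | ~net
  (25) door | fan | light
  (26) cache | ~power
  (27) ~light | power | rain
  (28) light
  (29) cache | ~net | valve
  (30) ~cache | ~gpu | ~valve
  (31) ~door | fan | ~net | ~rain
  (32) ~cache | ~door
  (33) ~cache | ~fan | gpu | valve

Unit clause (valve) forces valve = True.
In (net | ~valve) only net is left, so net = True.
In (light | ~valve) only light is left, so light = True.
In (~power | ~valve) only ~power is left, so power = False.
In (~open | power) only ~open is left, so open = False.
In (~door | power) only ~door is left, so door = False.
In (~light | power | rain) only rain is left, so rain = True.
Set gpu = False.
Set cache = True.
Set fan = False.
All clauses satisfied.

open = False, gpu = False, light = True, cache = True, valve = True, door = False, rain = True, net = True, power = False, fan = False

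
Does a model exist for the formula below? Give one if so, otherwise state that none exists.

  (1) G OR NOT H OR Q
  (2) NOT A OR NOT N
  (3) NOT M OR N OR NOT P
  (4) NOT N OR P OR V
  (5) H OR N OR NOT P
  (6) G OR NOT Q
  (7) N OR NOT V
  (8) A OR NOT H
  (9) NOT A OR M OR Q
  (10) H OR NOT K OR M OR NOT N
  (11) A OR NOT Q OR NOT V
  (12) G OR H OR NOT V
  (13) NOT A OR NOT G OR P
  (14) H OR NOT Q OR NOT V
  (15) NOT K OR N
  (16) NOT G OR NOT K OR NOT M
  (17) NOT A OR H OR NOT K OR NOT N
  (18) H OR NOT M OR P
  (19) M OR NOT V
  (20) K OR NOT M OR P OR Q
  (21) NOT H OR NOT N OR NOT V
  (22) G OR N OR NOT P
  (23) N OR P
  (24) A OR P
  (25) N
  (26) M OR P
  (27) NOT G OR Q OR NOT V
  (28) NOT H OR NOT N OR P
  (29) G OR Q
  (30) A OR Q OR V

N: True, H: False, V: False, P: True, A: False, M: False, G: True, K: False, Q: True

Unit clause (N) forces N = True.
In (NOT A OR NOT N) only NOT A is left, so A = False.
In (A OR NOT H) only NOT H is left, so H = False.
In (A OR P) only P is left, so P = True.
Set V = False.
  then (A OR Q OR V) forces Q = True.
  then (G OR NOT Q) forces G = True.
Set M = False.
  then (H OR NOT K OR M OR NOT N) forces K = False.
All clauses satisfied.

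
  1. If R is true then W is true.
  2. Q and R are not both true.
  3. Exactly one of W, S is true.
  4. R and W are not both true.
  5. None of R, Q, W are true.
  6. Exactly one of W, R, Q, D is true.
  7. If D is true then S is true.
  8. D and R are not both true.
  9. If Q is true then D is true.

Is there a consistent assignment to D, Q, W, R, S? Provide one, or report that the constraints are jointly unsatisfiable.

D=T; Q=F; W=F; R=F; S=T

  (1) R=F ⇒ W: vacuous ✓
  (2) Q=F, R=F — not both ✓
  (3) {W, S}: 1 true — exactly one ✓
  (4) R=F, W=F — not both ✓
  (5) {R, Q, W}: 0 true — none ✓
  (6) {W, R, Q, D}: 1 true — exactly one ✓
  (7) D=T ⇒ S: T ✓
  (8) D=T, R=F — not both ✓
  (9) Q=F ⇒ D: vacuous ✓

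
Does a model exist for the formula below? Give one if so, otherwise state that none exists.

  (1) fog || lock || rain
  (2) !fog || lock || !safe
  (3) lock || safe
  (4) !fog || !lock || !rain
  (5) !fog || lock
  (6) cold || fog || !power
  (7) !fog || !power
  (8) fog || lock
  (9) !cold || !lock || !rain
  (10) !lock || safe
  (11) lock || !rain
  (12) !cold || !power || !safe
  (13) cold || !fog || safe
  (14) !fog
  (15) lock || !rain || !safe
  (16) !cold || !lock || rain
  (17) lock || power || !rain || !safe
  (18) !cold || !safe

Unit clause (!fog) forces fog = False.
In (fog || lock) only lock is left, so lock = True.
In (!lock || safe) only safe is left, so safe = True.
In (!cold || !safe) only !cold is left, so cold = False.
In (cold || fog || !power) only !power is left, so power = False.
Set rain = True.
All clauses satisfied.

rain=T, safe=T, lock=T, power=F, fog=F, cold=F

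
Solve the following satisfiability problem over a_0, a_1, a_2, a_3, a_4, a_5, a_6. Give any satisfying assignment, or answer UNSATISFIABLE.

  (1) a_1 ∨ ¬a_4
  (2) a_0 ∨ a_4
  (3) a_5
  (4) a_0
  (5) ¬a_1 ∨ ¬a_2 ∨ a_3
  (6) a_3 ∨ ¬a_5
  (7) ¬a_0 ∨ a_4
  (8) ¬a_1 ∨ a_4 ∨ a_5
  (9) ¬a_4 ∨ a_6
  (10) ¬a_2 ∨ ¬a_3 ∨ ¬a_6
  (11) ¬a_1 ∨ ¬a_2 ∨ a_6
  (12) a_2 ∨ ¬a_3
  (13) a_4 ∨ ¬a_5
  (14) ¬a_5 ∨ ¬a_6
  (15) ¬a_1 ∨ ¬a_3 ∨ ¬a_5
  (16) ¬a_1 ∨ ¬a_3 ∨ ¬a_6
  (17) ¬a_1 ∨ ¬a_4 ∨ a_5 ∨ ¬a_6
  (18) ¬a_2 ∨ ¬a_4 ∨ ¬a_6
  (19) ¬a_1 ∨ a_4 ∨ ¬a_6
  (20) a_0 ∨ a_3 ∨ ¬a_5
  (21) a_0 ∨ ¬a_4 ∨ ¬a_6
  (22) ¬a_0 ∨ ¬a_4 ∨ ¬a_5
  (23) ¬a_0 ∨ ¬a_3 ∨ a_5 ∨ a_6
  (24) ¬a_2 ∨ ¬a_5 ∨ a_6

UNSATISFIABLE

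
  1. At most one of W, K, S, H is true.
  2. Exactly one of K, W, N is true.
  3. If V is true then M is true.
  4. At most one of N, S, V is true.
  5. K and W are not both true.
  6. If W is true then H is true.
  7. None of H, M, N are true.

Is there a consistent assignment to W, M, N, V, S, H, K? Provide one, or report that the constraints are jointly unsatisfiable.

W = False; M = False; N = False; V = False; S = False; H = False; K = True

  (1) {W, K, S, H}: 1 true — at most one ✓
  (2) {K, W, N}: 1 true — exactly one ✓
  (3) V=F ⇒ M: vacuous ✓
  (4) {N, S, V}: 0 true — at most one ✓
  (5) K=T, W=F — not both ✓
  (6) W=F ⇒ H: vacuous ✓
  (7) {H, M, N}: 0 true — none ✓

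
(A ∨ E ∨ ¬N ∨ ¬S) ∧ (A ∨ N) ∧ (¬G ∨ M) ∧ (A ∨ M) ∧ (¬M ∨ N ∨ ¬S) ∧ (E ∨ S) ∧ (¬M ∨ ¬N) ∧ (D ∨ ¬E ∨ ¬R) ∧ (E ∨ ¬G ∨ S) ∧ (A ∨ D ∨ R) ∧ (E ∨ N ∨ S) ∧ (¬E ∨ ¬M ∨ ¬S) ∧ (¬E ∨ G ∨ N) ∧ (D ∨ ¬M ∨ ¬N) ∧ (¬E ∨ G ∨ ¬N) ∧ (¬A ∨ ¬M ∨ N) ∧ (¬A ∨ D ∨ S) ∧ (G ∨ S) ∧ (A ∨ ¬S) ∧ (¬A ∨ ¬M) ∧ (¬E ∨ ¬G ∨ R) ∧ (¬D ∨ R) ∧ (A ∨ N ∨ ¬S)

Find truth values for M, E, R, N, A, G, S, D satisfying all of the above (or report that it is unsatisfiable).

M=F, E=F, R=T, N=T, A=T, G=F, S=T, D=F

Try M = True:
  (¬M ∨ ¬N) forces N = False.
  (A ∨ N) forces A = True.
  clause (¬A ∨ ¬M ∨ N) is falsified — backtrack.
So M = False.
  then (¬G ∨ M) forces G = False.
  then (A ∨ M) forces A = True.
  then (G ∨ S) forces S = True.
Set E = False.
Set R = True.
Set N = True.
Set D = False.
All clauses satisfied.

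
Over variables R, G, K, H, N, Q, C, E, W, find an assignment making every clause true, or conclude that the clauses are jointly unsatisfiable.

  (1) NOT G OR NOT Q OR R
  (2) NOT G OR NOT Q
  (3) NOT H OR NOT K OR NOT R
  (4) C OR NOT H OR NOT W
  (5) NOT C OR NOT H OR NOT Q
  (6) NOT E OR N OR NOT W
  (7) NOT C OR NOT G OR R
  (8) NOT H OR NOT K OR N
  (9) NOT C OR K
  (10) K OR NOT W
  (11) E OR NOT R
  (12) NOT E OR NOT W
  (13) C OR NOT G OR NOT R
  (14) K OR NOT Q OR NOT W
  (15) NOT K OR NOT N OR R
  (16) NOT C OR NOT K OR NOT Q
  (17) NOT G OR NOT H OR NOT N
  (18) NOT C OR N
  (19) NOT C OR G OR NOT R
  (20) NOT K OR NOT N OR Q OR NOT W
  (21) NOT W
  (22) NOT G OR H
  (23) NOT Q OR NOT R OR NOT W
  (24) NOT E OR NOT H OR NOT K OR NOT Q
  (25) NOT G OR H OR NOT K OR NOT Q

R = False; G = False; K = False; H = True; N = False; Q = False; C = False; E = False; W = False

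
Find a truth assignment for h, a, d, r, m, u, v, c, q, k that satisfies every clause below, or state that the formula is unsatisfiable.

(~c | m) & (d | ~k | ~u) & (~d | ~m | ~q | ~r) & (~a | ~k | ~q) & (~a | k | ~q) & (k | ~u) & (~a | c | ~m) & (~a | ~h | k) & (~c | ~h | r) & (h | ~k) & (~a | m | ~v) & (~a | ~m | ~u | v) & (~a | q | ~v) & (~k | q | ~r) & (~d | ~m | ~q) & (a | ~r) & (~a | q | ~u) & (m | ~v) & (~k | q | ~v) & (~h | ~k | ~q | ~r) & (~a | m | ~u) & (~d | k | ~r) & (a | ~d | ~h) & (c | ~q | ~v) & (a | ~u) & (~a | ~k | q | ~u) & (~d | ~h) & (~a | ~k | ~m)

h = False; a = False; d = False; r = False; m = True; u = False; v = True; c = True; q = True; k = False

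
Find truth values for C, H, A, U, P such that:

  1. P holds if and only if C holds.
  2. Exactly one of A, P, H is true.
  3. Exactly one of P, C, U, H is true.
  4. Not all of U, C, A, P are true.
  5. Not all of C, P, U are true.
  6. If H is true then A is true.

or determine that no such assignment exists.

C=F; H=F; A=T; U=T; P=F

  (1) P=F, C=F — same ✓
  (2) {A, P, H}: 1 true — exactly one ✓
  (3) {P, C, U, H}: 1 true — exactly one ✓
  (4) {U, C, A, P}: 2/4 true — not all ✓
  (5) {C, P, U}: 1/3 true — not all ✓
  (6) H=F ⇒ A: vacuous ✓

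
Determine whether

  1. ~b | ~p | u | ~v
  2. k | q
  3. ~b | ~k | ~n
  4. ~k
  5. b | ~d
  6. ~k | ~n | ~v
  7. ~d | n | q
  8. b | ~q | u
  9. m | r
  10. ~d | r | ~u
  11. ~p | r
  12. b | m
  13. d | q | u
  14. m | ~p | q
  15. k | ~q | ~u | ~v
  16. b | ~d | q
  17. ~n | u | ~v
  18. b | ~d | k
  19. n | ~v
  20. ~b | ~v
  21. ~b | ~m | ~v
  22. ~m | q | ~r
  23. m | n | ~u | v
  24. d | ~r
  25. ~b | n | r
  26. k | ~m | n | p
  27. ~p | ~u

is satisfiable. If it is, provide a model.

k: False, p: True, u: False, r: True, v: False, d: True, q: True, m: True, b: True, n: False

Unit clause (~k) forces k = False.
In (k | q) only q is left, so q = True.
Set p = True.
  then (~p | r) forces r = True.
  then (d | ~r) forces d = True.
  then (~p | ~u) forces u = False.
  then (b | ~d) forces b = True.
  then (~b | ~v) forces v = False.
Set m = True.
Set n = False.
All clauses satisfied.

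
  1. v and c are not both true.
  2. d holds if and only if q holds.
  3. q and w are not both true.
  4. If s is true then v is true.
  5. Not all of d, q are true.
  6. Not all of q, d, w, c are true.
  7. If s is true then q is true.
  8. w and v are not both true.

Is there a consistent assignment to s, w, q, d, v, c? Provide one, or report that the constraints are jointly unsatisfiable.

s: False; w: False; q: False; d: False; v: True; c: False

  (1) v=T, c=F — not both ✓
  (2) d=F, q=F — same ✓
  (3) q=F, w=F — not both ✓
  (4) s=F ⇒ v: vacuous ✓
  (5) {d, q}: 0/2 true — not all ✓
  (6) {q, d, w, c}: 0/4 true — not all ✓
  (7) s=F ⇒ q: vacuous ✓
  (8) w=F, v=T — not both ✓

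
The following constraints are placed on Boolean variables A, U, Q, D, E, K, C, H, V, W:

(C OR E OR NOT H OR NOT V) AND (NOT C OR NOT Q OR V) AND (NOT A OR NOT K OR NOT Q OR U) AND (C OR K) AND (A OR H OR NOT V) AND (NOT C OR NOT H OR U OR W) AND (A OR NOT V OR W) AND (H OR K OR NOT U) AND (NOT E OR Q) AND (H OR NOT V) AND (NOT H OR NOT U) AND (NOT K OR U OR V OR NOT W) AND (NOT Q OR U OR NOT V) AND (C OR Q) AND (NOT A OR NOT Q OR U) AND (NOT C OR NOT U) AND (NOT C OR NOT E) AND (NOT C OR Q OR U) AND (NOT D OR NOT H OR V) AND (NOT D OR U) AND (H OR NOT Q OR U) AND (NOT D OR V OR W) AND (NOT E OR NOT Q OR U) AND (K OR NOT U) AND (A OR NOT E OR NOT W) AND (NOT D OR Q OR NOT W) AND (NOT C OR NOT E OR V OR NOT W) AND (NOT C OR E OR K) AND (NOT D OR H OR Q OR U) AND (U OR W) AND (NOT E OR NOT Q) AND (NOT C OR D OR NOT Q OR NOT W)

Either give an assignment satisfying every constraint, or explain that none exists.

A = True; U = True; Q = True; D = True; E = False; K = True; C = False; H = False; V = False; W = True

Set A = True.
Try U = False:
  (NOT A OR NOT Q OR U) forces Q = False.
  (NOT E OR Q) forces E = False.
  (C OR Q) forces C = True.
  clause (NOT C OR Q OR U) is falsified — backtrack.
So U = True.
  then (NOT H OR NOT U) forces H = False.
  then (NOT C OR NOT U) forces C = False.
  then (K OR NOT U) forces K = True.
  then (H OR NOT V) forces V = False.
  then (C OR Q) forces Q = True.
  then (NOT E OR NOT Q) forces E = False.
Set D = True.
  then (NOT D OR V OR W) forces W = True.
All clauses satisfied.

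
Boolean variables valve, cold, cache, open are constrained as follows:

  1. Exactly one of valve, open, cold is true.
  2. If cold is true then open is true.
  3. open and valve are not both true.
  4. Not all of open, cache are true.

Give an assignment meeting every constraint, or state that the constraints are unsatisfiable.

valve = False, cold = False, cache = False, open = True

  (1) {valve, open, cold}: 1 true — exactly one ✓
  (2) cold=F ⇒ open: vacuous ✓
  (3) open=T, valve=F — not both ✓
  (4) {open, cache}: 1/2 true — not all ✓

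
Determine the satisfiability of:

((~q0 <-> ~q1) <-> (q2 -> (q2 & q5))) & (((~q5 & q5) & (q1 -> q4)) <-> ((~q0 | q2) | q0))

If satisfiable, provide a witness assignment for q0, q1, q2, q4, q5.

Unsatisfiable — no assignment works.

The conjunct ((~q5 & q5) & (q1 -> q4)) <-> ((~q0 | q2) | q0) is unsatisfiable on its own:
  q5 = True: simplifies to ~(((~q0 | q2) | q0)).
    q0 = True: this becomes ~((q2 | True)) = False.
    q0 = False: this becomes ~((True | False)) = False.
  q5 = False: simplifies to ~(((~q0 | q2) | q0)).
    q0 = True: this becomes ~((q2 | True)) = False.
    q0 = False: this becomes ~((True | False)) = False.
So the whole conjunction is unsatisfiable.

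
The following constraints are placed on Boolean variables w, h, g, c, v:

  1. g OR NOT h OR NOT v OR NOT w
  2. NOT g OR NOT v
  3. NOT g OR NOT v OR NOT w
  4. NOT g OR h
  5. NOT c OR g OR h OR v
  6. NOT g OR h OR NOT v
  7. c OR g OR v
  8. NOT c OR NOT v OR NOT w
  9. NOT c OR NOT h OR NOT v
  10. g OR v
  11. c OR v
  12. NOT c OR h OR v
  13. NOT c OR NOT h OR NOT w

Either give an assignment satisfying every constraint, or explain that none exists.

Set w = False.
Set h = True.
Set g = False.
  then (g OR v) forces v = True.
  then (NOT c OR NOT h OR NOT v) forces c = False.
All clauses satisfied.

w = False, h = True, g = False, c = False, v = True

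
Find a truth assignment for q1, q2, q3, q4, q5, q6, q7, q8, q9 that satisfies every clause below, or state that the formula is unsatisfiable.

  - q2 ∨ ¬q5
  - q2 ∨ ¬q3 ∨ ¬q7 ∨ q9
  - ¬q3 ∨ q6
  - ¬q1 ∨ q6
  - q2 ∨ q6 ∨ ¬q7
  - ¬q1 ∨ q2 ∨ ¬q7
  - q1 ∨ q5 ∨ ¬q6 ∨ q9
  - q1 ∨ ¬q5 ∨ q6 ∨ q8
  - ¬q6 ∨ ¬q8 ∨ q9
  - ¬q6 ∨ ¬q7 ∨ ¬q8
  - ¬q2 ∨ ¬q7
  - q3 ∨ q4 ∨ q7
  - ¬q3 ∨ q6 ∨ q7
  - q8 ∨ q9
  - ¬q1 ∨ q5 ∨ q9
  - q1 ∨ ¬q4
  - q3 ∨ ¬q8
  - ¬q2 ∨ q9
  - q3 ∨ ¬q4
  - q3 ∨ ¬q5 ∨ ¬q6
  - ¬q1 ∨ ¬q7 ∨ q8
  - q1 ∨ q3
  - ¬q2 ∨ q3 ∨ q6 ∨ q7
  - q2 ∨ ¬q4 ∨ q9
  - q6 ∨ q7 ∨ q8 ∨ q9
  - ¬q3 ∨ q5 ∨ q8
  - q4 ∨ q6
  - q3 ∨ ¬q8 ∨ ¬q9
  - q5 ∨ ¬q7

Set q1 = False.
  then (q1 ∨ ¬q4) forces q4 = False.
  then (q1 ∨ q3) forces q3 = True.
  then (q4 ∨ q6) forces q6 = True.
Set q2 = True.
  then (¬q2 ∨ ¬q7) forces q7 = False.
  then (¬q2 ∨ q9) forces q9 = True.
Set q5 = False.
  then (¬q3 ∨ q5 ∨ q8) forces q8 = True.
All clauses satisfied.

q1=F, q2=T, q3=T, q4=F, q5=F, q6=T, q7=F, q8=T, q9=T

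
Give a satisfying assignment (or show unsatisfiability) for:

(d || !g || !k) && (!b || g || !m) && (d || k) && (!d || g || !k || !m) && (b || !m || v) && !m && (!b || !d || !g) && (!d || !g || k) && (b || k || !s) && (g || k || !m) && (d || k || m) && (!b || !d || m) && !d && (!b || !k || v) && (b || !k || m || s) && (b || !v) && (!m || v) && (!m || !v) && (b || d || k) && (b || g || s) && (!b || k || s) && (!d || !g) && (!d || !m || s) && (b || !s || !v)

k: True; g: False; d: False; b: True; s: True; m: False; v: True

Unit clause (!m) forces m = False.
Unit clause (!d) forces d = False.
In (d || k) only k is left, so k = True.
In (d || !g || !k) only !g is left, so g = False.
Set b = True.
  then (!b || !k || v) forces v = True.
Set s = True.
All clauses satisfied.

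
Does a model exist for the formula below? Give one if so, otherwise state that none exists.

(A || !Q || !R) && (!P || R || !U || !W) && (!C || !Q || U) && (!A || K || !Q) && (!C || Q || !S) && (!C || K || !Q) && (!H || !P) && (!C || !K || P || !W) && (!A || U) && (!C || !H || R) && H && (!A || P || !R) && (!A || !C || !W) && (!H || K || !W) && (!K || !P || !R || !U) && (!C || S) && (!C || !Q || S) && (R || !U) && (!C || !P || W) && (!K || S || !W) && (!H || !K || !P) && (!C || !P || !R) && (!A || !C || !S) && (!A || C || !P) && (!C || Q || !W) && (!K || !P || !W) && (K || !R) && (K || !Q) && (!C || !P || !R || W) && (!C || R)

Unit clause (H) forces H = True.
In (!H || !P) only !P is left, so P = False.
Set W = False.
Set U = False.
  then (!A || U) forces A = False.
Set R = False.
  then (!C || !H || R) forces C = False.
Set K = True.
Set S = True.
Set Q = True.
All clauses satisfied.

W: False; U: False; R: False; P: False; A: False; K: True; S: True; Q: True; C: False; H: True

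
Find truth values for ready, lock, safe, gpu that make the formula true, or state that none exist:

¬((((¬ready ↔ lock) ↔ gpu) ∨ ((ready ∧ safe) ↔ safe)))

ready = False, lock = False, safe = True, gpu = True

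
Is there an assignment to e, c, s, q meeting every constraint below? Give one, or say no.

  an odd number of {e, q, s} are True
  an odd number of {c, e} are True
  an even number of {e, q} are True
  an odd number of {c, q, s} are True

Adding constraints 1, 2, 4 mod 2: every variable appears an even number of times on the left, so the left side is 0.
But the right sides sum to 1 (mod 2). 0 ≠ 1 — the system is inconsistent.

Unsatisfiable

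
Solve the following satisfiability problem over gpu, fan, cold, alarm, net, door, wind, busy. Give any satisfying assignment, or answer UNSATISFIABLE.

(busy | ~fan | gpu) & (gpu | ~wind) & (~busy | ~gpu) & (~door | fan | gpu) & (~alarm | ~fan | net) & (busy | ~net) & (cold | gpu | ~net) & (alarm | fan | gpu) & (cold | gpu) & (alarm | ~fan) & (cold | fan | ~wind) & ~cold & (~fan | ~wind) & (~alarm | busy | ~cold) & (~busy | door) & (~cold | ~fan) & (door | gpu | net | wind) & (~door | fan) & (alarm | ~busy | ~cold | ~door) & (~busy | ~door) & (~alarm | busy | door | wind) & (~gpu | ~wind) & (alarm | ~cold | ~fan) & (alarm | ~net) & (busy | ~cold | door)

Unit clause (~cold) forces cold = False.
In (cold | gpu) only gpu is left, so gpu = True.
In (~gpu | ~wind) only ~wind is left, so wind = False.
In (~busy | ~gpu) only ~busy is left, so busy = False.
In (busy | ~net) only ~net is left, so net = False.
Try fan = True:
  (~alarm | ~fan | net) forces alarm = False.
  clause (alarm | ~fan) is falsified — backtrack.
So fan = False.
  then (~door | fan) forces door = False.
  then (~alarm | busy | door | wind) forces alarm = False.
All clauses satisfied.

gpu = True; fan = False; cold = False; alarm = False; net = False; door = False; wind = False; busy = False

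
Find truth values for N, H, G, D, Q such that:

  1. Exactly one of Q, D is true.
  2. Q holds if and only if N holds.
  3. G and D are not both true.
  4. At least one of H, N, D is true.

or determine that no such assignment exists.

N = True, H = True, G = False, D = False, Q = True

  (1) {Q, D}: 1 true — exactly one ✓
  (2) Q=T, N=T — same ✓
  (3) G=F, D=F — not both ✓
  (4) {H, N, D}: 2 true — at least one ✓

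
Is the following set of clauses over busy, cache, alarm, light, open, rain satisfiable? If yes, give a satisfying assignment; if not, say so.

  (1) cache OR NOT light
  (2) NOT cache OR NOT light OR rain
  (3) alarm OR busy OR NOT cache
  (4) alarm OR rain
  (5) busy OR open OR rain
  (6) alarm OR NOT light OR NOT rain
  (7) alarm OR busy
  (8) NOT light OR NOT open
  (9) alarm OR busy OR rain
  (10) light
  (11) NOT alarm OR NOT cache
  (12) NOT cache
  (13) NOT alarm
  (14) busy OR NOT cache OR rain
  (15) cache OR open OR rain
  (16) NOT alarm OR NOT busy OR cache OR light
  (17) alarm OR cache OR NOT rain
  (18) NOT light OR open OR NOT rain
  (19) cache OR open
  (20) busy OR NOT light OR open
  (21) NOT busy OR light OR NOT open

Unsatisfiable

Case cache = True:
  Clause (NOT cache) is falsified — contradiction.
Case cache = False:
  (cache OR NOT light) forces light = False.
  Clause (light) is falsified — contradiction.
Both cases fail, so the formula is unsatisfiable.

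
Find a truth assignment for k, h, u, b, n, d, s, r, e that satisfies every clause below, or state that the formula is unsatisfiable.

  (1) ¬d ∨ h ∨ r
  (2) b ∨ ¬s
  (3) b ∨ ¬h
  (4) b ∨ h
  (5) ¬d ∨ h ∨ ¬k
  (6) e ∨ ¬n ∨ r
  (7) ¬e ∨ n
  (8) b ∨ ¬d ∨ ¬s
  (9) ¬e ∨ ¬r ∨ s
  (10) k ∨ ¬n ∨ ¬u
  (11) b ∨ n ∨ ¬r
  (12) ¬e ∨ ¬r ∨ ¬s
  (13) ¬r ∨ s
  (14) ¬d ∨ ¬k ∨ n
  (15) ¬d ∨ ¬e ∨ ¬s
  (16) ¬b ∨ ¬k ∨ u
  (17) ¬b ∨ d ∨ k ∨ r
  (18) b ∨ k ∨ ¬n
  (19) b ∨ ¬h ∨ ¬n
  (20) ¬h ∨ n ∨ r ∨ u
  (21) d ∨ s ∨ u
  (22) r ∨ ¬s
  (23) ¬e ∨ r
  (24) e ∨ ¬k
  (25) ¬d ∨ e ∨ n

k = False, h = True, u = True, b = True, n = False, d = False, s = True, r = True, e = False

Try k = True:
  (e ∨ ¬k) forces e = True.
  (¬e ∨ n) forces n = True.
  (¬e ∨ r) forces r = True.
  (¬e ∨ ¬r ∨ s) forces s = True.
  clause (¬e ∨ ¬r ∨ ¬s) is falsified — backtrack.
So k = False.
Set h = True.
  then (b ∨ ¬h) forces b = True.
Set u = True.
  then (k ∨ ¬n ∨ ¬u) forces n = False.
  then (¬e ∨ n) forces e = False.
  then (¬d ∨ e ∨ n) forces d = False.
  then (¬b ∨ d ∨ k ∨ r) forces r = True.
  then (¬r ∨ s) forces s = True.
All clauses satisfied.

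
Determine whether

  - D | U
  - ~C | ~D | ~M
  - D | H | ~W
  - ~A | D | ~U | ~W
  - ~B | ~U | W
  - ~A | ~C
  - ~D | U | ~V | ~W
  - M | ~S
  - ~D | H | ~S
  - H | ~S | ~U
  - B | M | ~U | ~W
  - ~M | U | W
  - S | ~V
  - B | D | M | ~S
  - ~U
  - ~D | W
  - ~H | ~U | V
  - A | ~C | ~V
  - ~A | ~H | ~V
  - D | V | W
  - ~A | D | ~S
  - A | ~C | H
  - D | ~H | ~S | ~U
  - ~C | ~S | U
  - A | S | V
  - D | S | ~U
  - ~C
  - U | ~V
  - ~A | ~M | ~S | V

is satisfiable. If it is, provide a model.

Unit clause (~U) forces U = False.
Unit clause (~C) forces C = False.
In (U | ~V) only ~V is left, so V = False.
In (D | U) only D is left, so D = True.
In (~D | W) only W is left, so W = True.
Set H = True.
Set A = True.
Set S = False.
Set B = True.
Set M = False.
All clauses satisfied.

D=T, U=F, H=T, A=T, S=F, B=T, V=F, M=F, W=T, C=F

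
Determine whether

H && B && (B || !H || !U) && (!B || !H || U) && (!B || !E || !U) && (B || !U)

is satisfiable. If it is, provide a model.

U=T, H=T, E=F, B=T

Unit clause (H) forces H = True.
Unit clause (B) forces B = True.
In (!B || !H || U) only U is left, so U = True.
In (!B || !E || !U) only !E is left, so E = False.
All clauses satisfied.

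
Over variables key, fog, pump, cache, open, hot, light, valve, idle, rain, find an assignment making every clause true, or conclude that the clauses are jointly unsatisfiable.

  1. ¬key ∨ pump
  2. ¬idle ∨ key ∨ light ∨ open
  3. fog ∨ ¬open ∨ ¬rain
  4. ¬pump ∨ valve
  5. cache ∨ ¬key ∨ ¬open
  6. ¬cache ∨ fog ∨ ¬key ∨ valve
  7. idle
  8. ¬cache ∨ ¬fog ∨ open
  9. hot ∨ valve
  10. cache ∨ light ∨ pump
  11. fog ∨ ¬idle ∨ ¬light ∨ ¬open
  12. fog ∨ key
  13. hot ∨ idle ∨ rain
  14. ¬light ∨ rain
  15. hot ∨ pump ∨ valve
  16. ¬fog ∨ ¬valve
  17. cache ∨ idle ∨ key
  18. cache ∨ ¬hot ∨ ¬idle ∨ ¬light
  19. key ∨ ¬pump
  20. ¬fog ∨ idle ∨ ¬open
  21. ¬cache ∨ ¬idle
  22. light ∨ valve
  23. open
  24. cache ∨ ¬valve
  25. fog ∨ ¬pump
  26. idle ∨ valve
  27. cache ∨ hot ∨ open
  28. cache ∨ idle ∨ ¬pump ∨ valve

No satisfying assignment exists.

Case open = True:
  (idle) forces idle = True.
  (¬cache ∨ ¬idle) forces cache = False.
  (cache ∨ ¬key ∨ ¬open) forces key = False.
  (fog ∨ key) forces fog = True.
  (¬fog ∨ ¬valve) forces valve = False.
  (¬pump ∨ valve) forces pump = False.
  (hot ∨ valve) forces hot = True.
  (cache ∨ light ∨ pump) forces light = True.
  Clause (cache ∨ ¬hot ∨ ¬idle ∨ ¬light) is falsified — contradiction.
Case open = False:
  Clause (open) is falsified — contradiction.
Both cases fail, so the formula is unsatisfiable.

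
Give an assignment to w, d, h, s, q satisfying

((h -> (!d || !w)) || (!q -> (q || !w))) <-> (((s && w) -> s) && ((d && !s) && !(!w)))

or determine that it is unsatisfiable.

w: True; d: True; h: True; s: False; q: True

  ((h -> (!d || !w)) || (!q -> (q || !w))) <-> (((s && w) -> s) && ((d && !s) && !(!w))) = True
    (h -> (!d || !w)) || (!q -> (q || !w)) = True
      h -> (!d || !w) = False
        !d || !w = False
          !d = False
          !w = False
      !q -> (q || !w) = True
        !q = False
        q || !w = True
          !w = False
    ((s && w) -> s) && ((d && !s) && !(!w)) = True
      (s && w) -> s = True
        s && w = False
      (d && !s) && !(!w) = True
        d && !s = True
          !s = True
        !(!w) = True
          !w = False
The formula evaluates to True.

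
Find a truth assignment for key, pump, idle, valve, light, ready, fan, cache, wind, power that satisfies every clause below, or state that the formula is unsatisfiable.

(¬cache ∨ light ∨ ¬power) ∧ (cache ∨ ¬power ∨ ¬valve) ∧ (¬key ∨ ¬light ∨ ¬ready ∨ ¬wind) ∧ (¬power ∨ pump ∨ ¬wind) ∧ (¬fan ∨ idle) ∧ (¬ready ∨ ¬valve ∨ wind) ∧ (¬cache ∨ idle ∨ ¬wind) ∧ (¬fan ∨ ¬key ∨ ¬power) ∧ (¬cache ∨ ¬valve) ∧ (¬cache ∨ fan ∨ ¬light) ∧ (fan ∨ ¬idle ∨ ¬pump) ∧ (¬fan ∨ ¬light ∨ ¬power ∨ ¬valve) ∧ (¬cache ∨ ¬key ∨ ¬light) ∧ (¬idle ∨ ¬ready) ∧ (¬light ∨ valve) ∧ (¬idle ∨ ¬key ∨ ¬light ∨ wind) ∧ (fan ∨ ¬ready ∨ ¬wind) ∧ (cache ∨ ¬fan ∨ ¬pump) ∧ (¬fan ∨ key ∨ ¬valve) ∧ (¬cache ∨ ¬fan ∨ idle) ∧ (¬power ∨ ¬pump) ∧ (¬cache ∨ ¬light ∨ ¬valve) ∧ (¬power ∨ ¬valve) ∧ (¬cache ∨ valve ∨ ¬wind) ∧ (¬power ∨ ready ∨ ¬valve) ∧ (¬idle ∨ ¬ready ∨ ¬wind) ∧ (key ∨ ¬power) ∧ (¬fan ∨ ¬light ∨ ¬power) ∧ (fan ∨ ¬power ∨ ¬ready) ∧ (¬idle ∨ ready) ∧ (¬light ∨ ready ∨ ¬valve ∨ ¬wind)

Set key = True.
Set pump = False.
Try idle = True:
  (¬idle ∨ ¬ready) forces ready = False.
  clause (¬idle ∨ ready) is falsified — backtrack.
So idle = False.
  then (¬fan ∨ idle) forces fan = False.
Set valve = False.
  then (¬light ∨ valve) forces light = False.
Set ready = False.
Set cache = False.
Set wind = False.
Set power = True.
All clauses satisfied.

key=T, pump=F, idle=F, valve=F, light=F, ready=F, fan=F, cache=F, wind=F, power=T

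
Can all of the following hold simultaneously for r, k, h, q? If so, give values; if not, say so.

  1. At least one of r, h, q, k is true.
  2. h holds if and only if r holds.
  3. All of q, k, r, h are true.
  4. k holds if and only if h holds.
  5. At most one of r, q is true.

UNSATISFIABLE

Case k = True:
  (3) forces q = True.
  (3) forces r = True.
  Constraint (5) is violated (r=T, q=T) — contradiction.
Case k = False:
  Constraint (3) is violated (k=F) — contradiction.
Both cases fail — unsatisfiable.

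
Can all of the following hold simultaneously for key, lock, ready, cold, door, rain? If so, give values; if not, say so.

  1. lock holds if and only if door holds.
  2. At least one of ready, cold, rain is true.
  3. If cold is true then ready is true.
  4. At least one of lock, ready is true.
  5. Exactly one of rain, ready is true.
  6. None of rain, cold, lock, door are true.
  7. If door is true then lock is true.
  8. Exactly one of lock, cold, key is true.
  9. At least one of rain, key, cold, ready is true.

key: True, lock: False, ready: True, cold: False, door: False, rain: False

  (1) lock=F, door=F — same ✓
  (2) {ready, cold, rain}: 1 true — at least one ✓
  (3) cold=F ⇒ ready: vacuous ✓
  (4) {lock, ready}: 1 true — at least one ✓
  (5) {rain, ready}: 1 true — exactly one ✓
  (6) {rain, cold, lock, door}: 0 true — none ✓
  (7) door=F ⇒ lock: vacuous ✓
  (8) {lock, cold, key}: 1 true — exactly one ✓
  (9) {rain, key, cold, ready}: 2 true — at least one ✓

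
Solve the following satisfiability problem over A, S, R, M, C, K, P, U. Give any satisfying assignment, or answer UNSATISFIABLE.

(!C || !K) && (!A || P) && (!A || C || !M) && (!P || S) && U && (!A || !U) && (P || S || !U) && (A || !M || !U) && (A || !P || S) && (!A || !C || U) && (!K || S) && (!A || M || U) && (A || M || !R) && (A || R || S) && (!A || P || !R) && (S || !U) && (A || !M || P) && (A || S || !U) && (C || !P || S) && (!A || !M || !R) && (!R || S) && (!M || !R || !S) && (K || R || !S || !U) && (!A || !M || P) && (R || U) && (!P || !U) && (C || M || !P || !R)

A = False, S = True, R = False, M = False, C = False, K = True, P = False, U = True

Unit clause (U) forces U = True.
In (!A || !U) only !A is left, so A = False.
In (A || !M || !U) only !M is left, so M = False.
In (A || M || !R) only !R is left, so R = False.
In (A || R || S) only S is left, so S = True.
In (K || R || !S || !U) only K is left, so K = True.
In (!P || !U) only !P is left, so P = False.
In (!C || !K) only !C is left, so C = False.
All clauses satisfied.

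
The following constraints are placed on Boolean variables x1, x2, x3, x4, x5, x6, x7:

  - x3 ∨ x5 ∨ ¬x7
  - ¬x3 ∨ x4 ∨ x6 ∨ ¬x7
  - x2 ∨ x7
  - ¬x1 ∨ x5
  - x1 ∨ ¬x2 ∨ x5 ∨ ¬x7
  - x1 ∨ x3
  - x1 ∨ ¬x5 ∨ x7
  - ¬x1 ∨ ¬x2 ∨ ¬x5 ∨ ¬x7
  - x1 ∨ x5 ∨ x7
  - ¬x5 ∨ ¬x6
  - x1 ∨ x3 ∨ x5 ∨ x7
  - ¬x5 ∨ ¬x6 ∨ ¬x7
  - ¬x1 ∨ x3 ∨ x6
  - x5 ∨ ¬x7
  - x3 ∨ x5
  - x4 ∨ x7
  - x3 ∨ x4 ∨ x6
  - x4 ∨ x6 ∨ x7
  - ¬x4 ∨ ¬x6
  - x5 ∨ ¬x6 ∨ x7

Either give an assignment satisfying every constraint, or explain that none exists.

x1=F, x2=F, x3=T, x4=T, x5=T, x6=F, x7=T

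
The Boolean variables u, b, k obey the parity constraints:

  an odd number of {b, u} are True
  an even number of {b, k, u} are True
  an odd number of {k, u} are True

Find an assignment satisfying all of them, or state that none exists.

u=F; b=T; k=T

{b, u}: 1 true → odd ✓
{b, k, u}: 2 true → even ✓
{k, u}: 1 true → odd ✓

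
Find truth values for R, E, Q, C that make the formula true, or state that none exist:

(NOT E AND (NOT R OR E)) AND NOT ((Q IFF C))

R = False, E = False, Q = True, C = False

  NOT E AND (NOT R OR E) = True
    NOT E = True
    NOT R OR E = True
      NOT R = True
  NOT ((Q IFF C)) = True
    Q IFF C = False
Both conjuncts True, so the formula holds.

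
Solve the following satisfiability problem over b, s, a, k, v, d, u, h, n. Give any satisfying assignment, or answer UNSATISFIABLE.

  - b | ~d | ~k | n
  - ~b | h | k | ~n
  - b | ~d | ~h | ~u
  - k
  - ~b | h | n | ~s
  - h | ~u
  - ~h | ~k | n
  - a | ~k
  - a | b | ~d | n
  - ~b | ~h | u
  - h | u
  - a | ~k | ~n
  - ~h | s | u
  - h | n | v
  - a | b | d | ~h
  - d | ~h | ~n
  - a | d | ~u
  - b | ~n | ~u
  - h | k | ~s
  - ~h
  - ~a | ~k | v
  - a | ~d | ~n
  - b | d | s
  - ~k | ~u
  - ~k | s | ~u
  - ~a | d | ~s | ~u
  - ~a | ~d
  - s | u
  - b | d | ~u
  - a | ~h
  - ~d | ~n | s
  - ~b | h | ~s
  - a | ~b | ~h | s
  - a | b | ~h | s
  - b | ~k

No satisfying assignment exists.

Case h = True:
  Clause (~h) is falsified — contradiction.
Case h = False:
  (k) forces k = True.
  (h | ~u) forces u = False.
  Clause (h | u) is falsified — contradiction.
Both cases fail, so the formula is unsatisfiable.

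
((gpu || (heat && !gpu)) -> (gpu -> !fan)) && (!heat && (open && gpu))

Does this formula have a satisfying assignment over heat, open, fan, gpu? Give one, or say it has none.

heat = False, open = True, fan = False, gpu = True

  (gpu || (heat && !gpu)) -> (gpu -> !fan) = True
    gpu || (heat && !gpu) = True
      heat && !gpu = False
        !gpu = False
    gpu -> !fan = True
      !fan = True
  !heat && (open && gpu) = True
    !heat = True
    open && gpu = True
Both conjuncts True, so the formula holds.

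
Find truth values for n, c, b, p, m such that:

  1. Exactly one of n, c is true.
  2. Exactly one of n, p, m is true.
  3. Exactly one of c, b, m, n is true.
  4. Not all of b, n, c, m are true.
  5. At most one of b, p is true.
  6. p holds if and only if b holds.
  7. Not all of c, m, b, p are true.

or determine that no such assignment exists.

n = True, c = False, b = False, p = False, m = False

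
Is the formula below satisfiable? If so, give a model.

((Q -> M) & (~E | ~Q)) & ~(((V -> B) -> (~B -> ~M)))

E = False, Q = False, M = True, B = False, V = False

  (Q -> M) & (~E | ~Q) = True
    Q -> M = True
    ~E | ~Q = True
      ~E = True
      ~Q = True
  ~(((V -> B) -> (~B -> ~M))) = True
    (V -> B) -> (~B -> ~M) = False
      V -> B = True
      ~B -> ~M = False
        ~B = True
        ~M = False
Both conjuncts True, so the formula holds.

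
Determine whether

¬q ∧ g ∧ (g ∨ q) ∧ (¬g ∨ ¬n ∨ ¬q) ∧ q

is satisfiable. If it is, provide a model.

No satisfying assignment exists.

Case q = True:
  Clause (¬q) is falsified — contradiction.
Case q = False:
  Clause (q) is falsified — contradiction.
Both cases fail, so the formula is unsatisfiable.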